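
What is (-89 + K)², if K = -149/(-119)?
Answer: 109035364/14161 ≈ 7699.7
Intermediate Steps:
K = 149/119 (K = -149*(-1/119) = 149/119 ≈ 1.2521)
(-89 + K)² = (-89 + 149/119)² = (-10442/119)² = 109035364/14161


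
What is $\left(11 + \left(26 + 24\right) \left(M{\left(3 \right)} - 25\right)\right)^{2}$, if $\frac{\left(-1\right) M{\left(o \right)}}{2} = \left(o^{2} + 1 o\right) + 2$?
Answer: $6964321$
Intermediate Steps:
$M{\left(o \right)} = -4 - 2 o - 2 o^{2}$ ($M{\left(o \right)} = - 2 \left(\left(o^{2} + 1 o\right) + 2\right) = - 2 \left(\left(o^{2} + o\right) + 2\right) = - 2 \left(\left(o + o^{2}\right) + 2\right) = - 2 \left(2 + o + o^{2}\right) = -4 - 2 o - 2 o^{2}$)
$\left(11 + \left(26 + 24\right) \left(M{\left(3 \right)} - 25\right)\right)^{2} = \left(11 + \left(26 + 24\right) \left(\left(-4 - 6 - 2 \cdot 3^{2}\right) - 25\right)\right)^{2} = \left(11 + 50 \left(\left(-4 - 6 - 18\right) - 25\right)\right)^{2} = \left(11 + 50 \left(-28 - 25\right)\right)^{2} = \left(11 + 50 \left(-53\right)\right)^{2} = \left(11 - 2650\right)^{2} = \left(-2639\right)^{2} = 6964321$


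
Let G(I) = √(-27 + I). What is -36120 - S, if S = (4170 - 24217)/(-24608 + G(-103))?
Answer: -10936548177928/302776897 - 20047*I*√130/605553794 ≈ -36121.0 - 0.00037746*I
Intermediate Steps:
S = -20047/(-24608 + I*√130) (S = (4170 - 24217)/(-24608 + √(-27 - 103)) = -20047/(-24608 + √(-130)) = -20047/(-24608 + I*√130) ≈ 0.81465 + 0.00037746*I)
-36120 - S = -36120 - (246658288/302776897 + 20047*I*√130/605553794) = -36120 + (-246658288/302776897 - 20047*I*√130/605553794) = -10936548177928/302776897 - 20047*I*√130/605553794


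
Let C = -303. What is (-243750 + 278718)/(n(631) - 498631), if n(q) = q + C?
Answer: -11656/166101 ≈ -0.070174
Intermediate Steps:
n(q) = -303 + q (n(q) = q - 303 = -303 + q)
(-243750 + 278718)/(n(631) - 498631) = (-243750 + 278718)/((-303 + 631) - 498631) = 34968/(328 - 498631) = 34968/(-498303) = 34968*(-1/498303) = -11656/166101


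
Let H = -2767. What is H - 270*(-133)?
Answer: 33143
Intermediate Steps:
H - 270*(-133) = -2767 - 270*(-133) = -2767 - 1*(-35910) = -2767 + 35910 = 33143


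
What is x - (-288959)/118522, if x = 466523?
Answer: 55293527965/118522 ≈ 4.6653e+5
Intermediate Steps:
x - (-288959)/118522 = 466523 - (-288959)/118522 = 466523 - 1*(-288959/118522) = 466523 + 288959/118522 = 55293527965/118522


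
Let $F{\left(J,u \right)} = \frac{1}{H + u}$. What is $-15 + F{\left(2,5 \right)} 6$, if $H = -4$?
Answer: $-9$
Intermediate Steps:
$F{\left(J,u \right)} = \frac{1}{-4 + u}$
$-15 + F{\left(2,5 \right)} 6 = -15 + \frac{1}{-4 + 5} \cdot 6 = -15 + 1^{-1} \cdot 6 = -15 + 1 \cdot 6 = -15 + 6 = -9$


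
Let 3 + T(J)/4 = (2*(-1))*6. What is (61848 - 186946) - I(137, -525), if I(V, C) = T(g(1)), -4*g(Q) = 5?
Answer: -125038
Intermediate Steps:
g(Q) = -5/4 (g(Q) = -¼*5 = -5/4)
T(J) = -60 (T(J) = -12 + 4*((2*(-1))*6) = -12 + 4*(-2*6) = -12 + 4*(-12) = -12 - 48 = -60)
I(V, C) = -60
(61848 - 186946) - I(137, -525) = (61848 - 186946) - 1*(-60) = -125098 + 60 = -125038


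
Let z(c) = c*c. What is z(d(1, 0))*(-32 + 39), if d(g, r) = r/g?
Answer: 0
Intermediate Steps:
z(c) = c**2
z(d(1, 0))*(-32 + 39) = (0/1)**2*(-32 + 39) = (0*1)**2*7 = 0**2*7 = 0*7 = 0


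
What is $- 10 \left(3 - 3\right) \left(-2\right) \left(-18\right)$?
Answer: $0$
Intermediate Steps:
$- 10 \left(3 - 3\right) \left(-2\right) \left(-18\right) = - 10 \cdot 0 \left(-2\right) \left(-18\right) = \left(-10\right) 0 \left(-18\right) = 0 \left(-18\right) = 0$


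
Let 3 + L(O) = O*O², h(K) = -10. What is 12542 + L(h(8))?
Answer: 11539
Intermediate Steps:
L(O) = -3 + O³ (L(O) = -3 + O*O² = -3 + O³)
12542 + L(h(8)) = 12542 + (-3 + (-10)³) = 12542 + (-3 - 1000) = 12542 - 1003 = 11539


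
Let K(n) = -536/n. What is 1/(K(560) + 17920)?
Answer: 70/1254333 ≈ 5.5807e-5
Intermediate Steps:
1/(K(560) + 17920) = 1/(-536/560 + 17920) = 1/(-536*1/560 + 17920) = 1/(-67/70 + 17920) = 1/(1254333/70) = 70/1254333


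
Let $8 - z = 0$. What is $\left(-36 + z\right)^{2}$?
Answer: $784$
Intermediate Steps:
$z = 8$ ($z = 8 - 0 = 8 + 0 = 8$)
$\left(-36 + z\right)^{2} = \left(-36 + 8\right)^{2} = \left(-28\right)^{2} = 784$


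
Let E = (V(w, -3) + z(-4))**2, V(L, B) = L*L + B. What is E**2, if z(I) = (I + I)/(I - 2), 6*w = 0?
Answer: 625/81 ≈ 7.7160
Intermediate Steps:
w = 0 (w = (1/6)*0 = 0)
z(I) = 2*I/(-2 + I) (z(I) = (2*I)/(-2 + I) = 2*I/(-2 + I))
V(L, B) = B + L**2 (V(L, B) = L**2 + B = B + L**2)
E = 25/9 (E = ((-3 + 0**2) + 2*(-4)/(-2 - 4))**2 = ((-3 + 0) + 2*(-4)/(-6))**2 = (-3 + 2*(-4)*(-1/6))**2 = (-3 + 4/3)**2 = (-5/3)**2 = 25/9 ≈ 2.7778)
E**2 = (25/9)**2 = 625/81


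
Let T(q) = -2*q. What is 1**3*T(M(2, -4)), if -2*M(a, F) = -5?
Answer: -5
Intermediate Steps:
M(a, F) = 5/2 (M(a, F) = -1/2*(-5) = 5/2)
1**3*T(M(2, -4)) = 1**3*(-2*5/2) = 1*(-5) = -5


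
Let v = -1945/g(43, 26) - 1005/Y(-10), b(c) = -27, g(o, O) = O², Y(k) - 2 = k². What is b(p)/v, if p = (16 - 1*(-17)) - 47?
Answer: 34476/16255 ≈ 2.1209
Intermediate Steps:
Y(k) = 2 + k²
p = -14 (p = (16 + 17) - 47 = 33 - 47 = -14)
v = -146295/11492 (v = -1945/(26²) - 1005/(2 + (-10)²) = -1945/676 - 1005/(2 + 100) = -1945*1/676 - 1005/102 = -1945/676 - 1005*1/102 = -1945/676 - 335/34 = -146295/11492 ≈ -12.730)
b(p)/v = -27/(-146295/11492) = -27*(-11492/146295) = 34476/16255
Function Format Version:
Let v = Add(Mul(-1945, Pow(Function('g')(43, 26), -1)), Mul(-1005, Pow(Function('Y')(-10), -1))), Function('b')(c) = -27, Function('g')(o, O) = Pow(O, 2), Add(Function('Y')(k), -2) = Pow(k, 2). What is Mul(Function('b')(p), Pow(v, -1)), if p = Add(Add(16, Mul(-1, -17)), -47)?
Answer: Rational(34476, 16255) ≈ 2.1209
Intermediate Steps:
Function('Y')(k) = Add(2, Pow(k, 2))
p = -14 (p = Add(Add(16, 17), -47) = Add(33, -47) = -14)
v = Rational(-146295, 11492) (v = Add(Mul(-1945, Pow(Pow(26, 2), -1)), Mul(-1005, Pow(Add(2, Pow(-10, 2)), -1))) = Add(Mul(-1945, Pow(676, -1)), Mul(-1005, Pow(Add(2, 100), -1))) = Add(Mul(-1945, Rational(1, 676)), Mul(-1005, Pow(102, -1))) = Add(Rational(-1945, 676), Mul(-1005, Rational(1, 102))) = Add(Rational(-1945, 676), Rational(-335, 34)) = Rational(-146295, 11492) ≈ -12.730)
Mul(Function('b')(p), Pow(v, -1)) = Mul(-27, Pow(Rational(-146295, 11492), -1)) = Mul(-27, Rational(-11492, 146295)) = Rational(34476, 16255)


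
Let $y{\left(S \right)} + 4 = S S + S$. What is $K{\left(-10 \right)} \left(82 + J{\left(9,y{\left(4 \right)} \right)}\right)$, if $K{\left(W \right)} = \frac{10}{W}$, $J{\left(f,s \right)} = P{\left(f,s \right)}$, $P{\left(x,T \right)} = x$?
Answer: $-91$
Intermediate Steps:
$y{\left(S \right)} = -4 + S + S^{2}$ ($y{\left(S \right)} = -4 + \left(S S + S\right) = -4 + \left(S^{2} + S\right) = -4 + \left(S + S^{2}\right) = -4 + S + S^{2}$)
$J{\left(f,s \right)} = f$
$K{\left(-10 \right)} \left(82 + J{\left(9,y{\left(4 \right)} \right)}\right) = \frac{10}{-10} \left(82 + 9\right) = 10 \left(- \frac{1}{10}\right) 91 = \left(-1\right) 91 = -91$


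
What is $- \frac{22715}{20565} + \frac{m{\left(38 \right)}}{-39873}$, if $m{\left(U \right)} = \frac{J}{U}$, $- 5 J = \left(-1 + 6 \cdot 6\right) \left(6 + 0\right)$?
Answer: $- \frac{1147210456}{1038651777} \approx -1.1045$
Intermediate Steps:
$J = -42$ ($J = - \frac{\left(-1 + 6 \cdot 6\right) \left(6 + 0\right)}{5} = - \frac{\left(-1 + 36\right) 6}{5} = - \frac{35 \cdot 6}{5} = \left(- \frac{1}{5}\right) 210 = -42$)
$m{\left(U \right)} = - \frac{42}{U}$
$- \frac{22715}{20565} + \frac{m{\left(38 \right)}}{-39873} = - \frac{22715}{20565} + \frac{\left(-42\right) \frac{1}{38}}{-39873} = \left(-22715\right) \frac{1}{20565} + \left(-42\right) \frac{1}{38} \left(- \frac{1}{39873}\right) = - \frac{4543}{4113} - - \frac{7}{252529} = - \frac{4543}{4113} + \frac{7}{252529} = - \frac{1147210456}{1038651777}$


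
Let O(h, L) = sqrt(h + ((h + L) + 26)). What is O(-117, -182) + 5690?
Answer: 5690 + I*sqrt(390) ≈ 5690.0 + 19.748*I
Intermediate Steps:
O(h, L) = sqrt(26 + L + 2*h) (O(h, L) = sqrt(h + ((L + h) + 26)) = sqrt(h + (26 + L + h)) = sqrt(26 + L + 2*h))
O(-117, -182) + 5690 = sqrt(26 - 182 + 2*(-117)) + 5690 = sqrt(26 - 182 - 234) + 5690 = sqrt(-390) + 5690 = I*sqrt(390) + 5690 = 5690 + I*sqrt(390)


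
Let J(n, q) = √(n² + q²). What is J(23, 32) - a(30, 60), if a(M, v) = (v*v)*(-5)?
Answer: 18000 + √1553 ≈ 18039.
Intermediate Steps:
a(M, v) = -5*v² (a(M, v) = v²*(-5) = -5*v²)
J(23, 32) - a(30, 60) = √(23² + 32²) - (-5)*60² = √(529 + 1024) - (-5)*3600 = √1553 - 1*(-18000) = √1553 + 18000 = 18000 + √1553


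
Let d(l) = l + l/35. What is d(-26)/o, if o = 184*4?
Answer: -117/3220 ≈ -0.036335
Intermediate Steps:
o = 736
d(l) = 36*l/35 (d(l) = l + l*(1/35) = l + l/35 = 36*l/35)
d(-26)/o = ((36/35)*(-26))/736 = -936/35*1/736 = -117/3220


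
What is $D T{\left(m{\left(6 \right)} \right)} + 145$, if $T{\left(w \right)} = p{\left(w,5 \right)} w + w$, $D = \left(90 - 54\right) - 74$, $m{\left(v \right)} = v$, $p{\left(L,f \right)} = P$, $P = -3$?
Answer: $601$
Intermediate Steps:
$p{\left(L,f \right)} = -3$
$D = -38$ ($D = 36 - 74 = -38$)
$T{\left(w \right)} = - 2 w$ ($T{\left(w \right)} = - 3 w + w = - 2 w$)
$D T{\left(m{\left(6 \right)} \right)} + 145 = - 38 \left(\left(-2\right) 6\right) + 145 = \left(-38\right) \left(-12\right) + 145 = 456 + 145 = 601$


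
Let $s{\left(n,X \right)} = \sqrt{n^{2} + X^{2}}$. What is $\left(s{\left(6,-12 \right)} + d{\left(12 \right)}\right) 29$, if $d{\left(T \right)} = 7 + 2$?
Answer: $261 + 174 \sqrt{5} \approx 650.08$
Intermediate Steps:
$d{\left(T \right)} = 9$
$s{\left(n,X \right)} = \sqrt{X^{2} + n^{2}}$
$\left(s{\left(6,-12 \right)} + d{\left(12 \right)}\right) 29 = \left(\sqrt{\left(-12\right)^{2} + 6^{2}} + 9\right) 29 = \left(\sqrt{144 + 36} + 9\right) 29 = \left(\sqrt{180} + 9\right) 29 = \left(6 \sqrt{5} + 9\right) 29 = \left(9 + 6 \sqrt{5}\right) 29 = 261 + 174 \sqrt{5}$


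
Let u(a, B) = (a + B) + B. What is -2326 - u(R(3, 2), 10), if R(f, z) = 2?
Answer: -2348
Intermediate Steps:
u(a, B) = a + 2*B (u(a, B) = (B + a) + B = a + 2*B)
-2326 - u(R(3, 2), 10) = -2326 - (2 + 2*10) = -2326 - (2 + 20) = -2326 - 1*22 = -2326 - 22 = -2348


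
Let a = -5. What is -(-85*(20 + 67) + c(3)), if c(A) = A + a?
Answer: 7397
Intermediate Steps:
c(A) = -5 + A (c(A) = A - 5 = -5 + A)
-(-85*(20 + 67) + c(3)) = -(-85*(20 + 67) + (-5 + 3)) = -(-85*87 - 2) = -(-7395 - 2) = -1*(-7397) = 7397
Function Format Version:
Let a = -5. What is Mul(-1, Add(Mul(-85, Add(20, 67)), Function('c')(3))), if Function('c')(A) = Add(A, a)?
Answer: 7397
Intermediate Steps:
Function('c')(A) = Add(-5, A) (Function('c')(A) = Add(A, -5) = Add(-5, A))
Mul(-1, Add(Mul(-85, Add(20, 67)), Function('c')(3))) = Mul(-1, Add(Mul(-85, Add(20, 67)), Add(-5, 3))) = Mul(-1, Add(Mul(-85, 87), -2)) = Mul(-1, Add(-7395, -2)) = Mul(-1, -7397) = 7397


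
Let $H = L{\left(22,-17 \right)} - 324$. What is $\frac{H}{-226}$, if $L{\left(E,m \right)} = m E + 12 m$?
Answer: $\frac{451}{113} \approx 3.9911$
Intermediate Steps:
$L{\left(E,m \right)} = 12 m + E m$ ($L{\left(E,m \right)} = E m + 12 m = 12 m + E m$)
$H = -902$ ($H = - 17 \left(12 + 22\right) - 324 = \left(-17\right) 34 - 324 = -578 - 324 = -902$)
$\frac{H}{-226} = - \frac{902}{-226} = \left(-902\right) \left(- \frac{1}{226}\right) = \frac{451}{113}$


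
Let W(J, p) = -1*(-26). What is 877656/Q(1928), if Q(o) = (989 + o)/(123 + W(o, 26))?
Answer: 130770744/2917 ≈ 44831.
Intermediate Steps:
W(J, p) = 26
Q(o) = 989/149 + o/149 (Q(o) = (989 + o)/(123 + 26) = (989 + o)/149 = (989 + o)*(1/149) = 989/149 + o/149)
877656/Q(1928) = 877656/(989/149 + (1/149)*1928) = 877656/(989/149 + 1928/149) = 877656/(2917/149) = 877656*(149/2917) = 130770744/2917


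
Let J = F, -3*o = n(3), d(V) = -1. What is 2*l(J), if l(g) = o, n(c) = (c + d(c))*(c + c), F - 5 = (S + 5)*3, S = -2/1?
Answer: -8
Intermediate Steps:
S = -2 (S = -2*1 = -2)
F = 14 (F = 5 + (-2 + 5)*3 = 5 + 3*3 = 5 + 9 = 14)
n(c) = 2*c*(-1 + c) (n(c) = (c - 1)*(c + c) = (-1 + c)*(2*c) = 2*c*(-1 + c))
o = -4 (o = -2*3*(-1 + 3)/3 = -2*3*2/3 = -1/3*12 = -4)
J = 14
l(g) = -4
2*l(J) = 2*(-4) = -8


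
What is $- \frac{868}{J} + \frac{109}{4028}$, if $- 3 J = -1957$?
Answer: $- \frac{540821}{414884} \approx -1.3035$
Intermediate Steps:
$J = \frac{1957}{3}$ ($J = \left(- \frac{1}{3}\right) \left(-1957\right) = \frac{1957}{3} \approx 652.33$)
$- \frac{868}{J} + \frac{109}{4028} = - \frac{868}{\frac{1957}{3}} + \frac{109}{4028} = \left(-868\right) \frac{3}{1957} + 109 \cdot \frac{1}{4028} = - \frac{2604}{1957} + \frac{109}{4028} = - \frac{540821}{414884}$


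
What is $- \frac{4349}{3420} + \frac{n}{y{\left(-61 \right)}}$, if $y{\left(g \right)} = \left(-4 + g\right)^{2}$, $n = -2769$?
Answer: $- \frac{428377}{222300} \approx -1.927$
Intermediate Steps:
$- \frac{4349}{3420} + \frac{n}{y{\left(-61 \right)}} = - \frac{4349}{3420} - \frac{2769}{\left(-4 - 61\right)^{2}} = \left(-4349\right) \frac{1}{3420} - \frac{2769}{\left(-65\right)^{2}} = - \frac{4349}{3420} - \frac{2769}{4225} = - \frac{4349}{3420} - \frac{213}{325} = - \frac{428377}{222300}$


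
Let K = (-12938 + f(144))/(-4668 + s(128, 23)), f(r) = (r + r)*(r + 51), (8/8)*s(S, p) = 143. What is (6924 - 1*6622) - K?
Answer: 1409772/4525 ≈ 311.55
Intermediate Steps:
s(S, p) = 143
f(r) = 2*r*(51 + r) (f(r) = (2*r)*(51 + r) = 2*r*(51 + r))
K = -43222/4525 (K = (-12938 + 2*144*(51 + 144))/(-4668 + 143) = (-12938 + 2*144*195)/(-4525) = (-12938 + 56160)*(-1/4525) = 43222*(-1/4525) = -43222/4525 ≈ -9.5518)
(6924 - 1*6622) - K = (6924 - 1*6622) - 1*(-43222/4525) = (6924 - 6622) + 43222/4525 = 302 + 43222/4525 = 1409772/4525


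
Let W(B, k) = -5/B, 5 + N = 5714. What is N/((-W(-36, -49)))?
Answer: -205524/5 ≈ -41105.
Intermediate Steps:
N = 5709 (N = -5 + 5714 = 5709)
N/((-W(-36, -49))) = 5709/((-(-5)/(-36))) = 5709/((-(-5)*(-1)/36)) = 5709/((-1*5/36)) = 5709/(-5/36) = 5709*(-36/5) = -205524/5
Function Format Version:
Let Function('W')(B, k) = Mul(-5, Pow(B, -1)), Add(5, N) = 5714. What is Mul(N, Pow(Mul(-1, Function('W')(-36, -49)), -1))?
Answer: Rational(-205524, 5) ≈ -41105.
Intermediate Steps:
N = 5709 (N = Add(-5, 5714) = 5709)
Mul(N, Pow(Mul(-1, Function('W')(-36, -49)), -1)) = Mul(5709, Pow(Mul(-1, Mul(-5, Pow(-36, -1))), -1)) = Mul(5709, Pow(Mul(-1, Mul(-5, Rational(-1, 36))), -1)) = Mul(5709, Pow(Mul(-1, Rational(5, 36)), -1)) = Mul(5709, Pow(Rational(-5, 36), -1)) = Mul(5709, Rational(-36, 5)) = Rational(-205524, 5)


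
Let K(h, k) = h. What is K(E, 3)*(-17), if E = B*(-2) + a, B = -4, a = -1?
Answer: -119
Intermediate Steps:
E = 7 (E = -4*(-2) - 1 = 8 - 1 = 7)
K(E, 3)*(-17) = 7*(-17) = -119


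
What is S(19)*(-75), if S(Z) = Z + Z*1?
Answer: -2850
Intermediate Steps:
S(Z) = 2*Z (S(Z) = Z + Z = 2*Z)
S(19)*(-75) = (2*19)*(-75) = 38*(-75) = -2850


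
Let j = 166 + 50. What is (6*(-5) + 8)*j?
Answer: -4752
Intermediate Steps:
j = 216
(6*(-5) + 8)*j = (6*(-5) + 8)*216 = (-30 + 8)*216 = -22*216 = -4752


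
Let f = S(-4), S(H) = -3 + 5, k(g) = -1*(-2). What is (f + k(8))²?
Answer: 16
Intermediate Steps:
k(g) = 2
S(H) = 2
f = 2
(f + k(8))² = (2 + 2)² = 4² = 16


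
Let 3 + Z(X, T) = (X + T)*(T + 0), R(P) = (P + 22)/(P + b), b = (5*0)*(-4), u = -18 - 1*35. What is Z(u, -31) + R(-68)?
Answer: 88457/34 ≈ 2601.7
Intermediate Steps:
u = -53 (u = -18 - 35 = -53)
b = 0 (b = 0*(-4) = 0)
R(P) = (22 + P)/P (R(P) = (P + 22)/(P + 0) = (22 + P)/P)
Z(X, T) = -3 + T*(T + X) (Z(X, T) = -3 + (X + T)*(T + 0) = -3 + (T + X)*T = -3 + T*(T + X))
Z(u, -31) + R(-68) = (-3 + (-31)**2 - 31*(-53)) + (22 - 68)/(-68) = (-3 + 961 + 1643) - 1/68*(-46) = 2601 + 23/34 = 88457/34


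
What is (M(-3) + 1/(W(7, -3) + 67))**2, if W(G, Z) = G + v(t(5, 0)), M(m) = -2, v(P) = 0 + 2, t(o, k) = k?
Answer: 22801/5776 ≈ 3.9475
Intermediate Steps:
v(P) = 2
W(G, Z) = 2 + G (W(G, Z) = G + 2 = 2 + G)
(M(-3) + 1/(W(7, -3) + 67))**2 = (-2 + 1/((2 + 7) + 67))**2 = (-2 + 1/(9 + 67))**2 = (-2 + 1/76)**2 = (-151/76)**2 = 22801/5776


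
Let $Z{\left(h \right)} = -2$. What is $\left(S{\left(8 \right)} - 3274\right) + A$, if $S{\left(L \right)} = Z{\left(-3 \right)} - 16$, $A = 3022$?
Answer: $-270$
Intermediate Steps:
$S{\left(L \right)} = -18$ ($S{\left(L \right)} = -2 - 16 = -18$)
$\left(S{\left(8 \right)} - 3274\right) + A = \left(-18 - 3274\right) + 3022 = -3292 + 3022 = -270$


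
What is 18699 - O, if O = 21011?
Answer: -2312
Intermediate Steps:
18699 - O = 18699 - 1*21011 = 18699 - 21011 = -2312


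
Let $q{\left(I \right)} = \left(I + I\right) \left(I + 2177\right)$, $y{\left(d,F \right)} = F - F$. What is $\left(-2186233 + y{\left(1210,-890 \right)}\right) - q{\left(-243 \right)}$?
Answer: $-1246309$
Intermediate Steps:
$y{\left(d,F \right)} = 0$
$q{\left(I \right)} = 2 I \left(2177 + I\right)$
$\left(-2186233 + y{\left(1210,-890 \right)}\right) - q{\left(-243 \right)} = \left(-2186233 + 0\right) - 2 \left(-243\right) \left(2177 - 243\right) = -2186233 - 2 \left(-243\right) 1934 = -2186233 - -939924 = -2186233 + 939924 = -1246309$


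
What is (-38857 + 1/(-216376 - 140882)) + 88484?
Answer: 17729642765/357258 ≈ 49627.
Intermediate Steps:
(-38857 + 1/(-216376 - 140882)) + 88484 = (-38857 + 1/(-357258)) + 88484 = (-38857 - 1/357258) + 88484 = -13881974107/357258 + 88484 = 17729642765/357258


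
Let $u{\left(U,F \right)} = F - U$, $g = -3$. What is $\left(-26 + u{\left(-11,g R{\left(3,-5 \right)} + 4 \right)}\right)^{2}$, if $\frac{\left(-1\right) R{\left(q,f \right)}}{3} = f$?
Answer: $3136$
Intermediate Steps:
$R{\left(q,f \right)} = - 3 f$
$\left(-26 + u{\left(-11,g R{\left(3,-5 \right)} + 4 \right)}\right)^{2} = \left(-26 + \left(\left(- 3 \left(\left(-3\right) \left(-5\right)\right) + 4\right) - -11\right)\right)^{2} = \left(-26 + \left(\left(\left(-3\right) 15 + 4\right) + 11\right)\right)^{2} = \left(-26 + \left(\left(-45 + 4\right) + 11\right)\right)^{2} = \left(-26 + \left(-41 + 11\right)\right)^{2} = \left(-26 - 30\right)^{2} = \left(-56\right)^{2} = 3136$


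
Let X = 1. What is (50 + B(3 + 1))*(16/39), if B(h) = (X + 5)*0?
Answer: 800/39 ≈ 20.513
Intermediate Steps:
B(h) = 0 (B(h) = (1 + 5)*0 = 6*0 = 0)
(50 + B(3 + 1))*(16/39) = (50 + 0)*(16/39) = 50*(16*(1/39)) = 50*(16/39) = 800/39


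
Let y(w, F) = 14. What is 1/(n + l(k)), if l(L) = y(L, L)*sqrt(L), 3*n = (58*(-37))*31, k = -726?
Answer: -99789/2213494670 - 693*I*sqrt(6)/2213494670 ≈ -4.5082e-5 - 7.6689e-7*I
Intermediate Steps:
n = -66526/3 (n = ((58*(-37))*31)/3 = (-2146*31)/3 = (1/3)*(-66526) = -66526/3 ≈ -22175.)
l(L) = 14*sqrt(L)
1/(n + l(k)) = 1/(-66526/3 + 14*sqrt(-726)) = 1/(-66526/3 + 14*(11*I*sqrt(6))) = 1/(-66526/3 + 154*I*sqrt(6))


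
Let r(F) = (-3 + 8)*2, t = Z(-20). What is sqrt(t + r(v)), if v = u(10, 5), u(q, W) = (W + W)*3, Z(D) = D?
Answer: I*sqrt(10) ≈ 3.1623*I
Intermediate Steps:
t = -20
u(q, W) = 6*W (u(q, W) = (2*W)*3 = 6*W)
v = 30 (v = 6*5 = 30)
r(F) = 10 (r(F) = 5*2 = 10)
sqrt(t + r(v)) = sqrt(-20 + 10) = sqrt(-10) = I*sqrt(10)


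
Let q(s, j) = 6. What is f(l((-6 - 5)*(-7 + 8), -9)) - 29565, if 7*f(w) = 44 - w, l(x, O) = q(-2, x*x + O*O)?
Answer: -206917/7 ≈ -29560.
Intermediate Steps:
l(x, O) = 6
f(w) = 44/7 - w/7 (f(w) = (44 - w)/7 = 44/7 - w/7)
f(l((-6 - 5)*(-7 + 8), -9)) - 29565 = (44/7 - 1/7*6) - 29565 = (44/7 - 6/7) - 29565 = 38/7 - 29565 = -206917/7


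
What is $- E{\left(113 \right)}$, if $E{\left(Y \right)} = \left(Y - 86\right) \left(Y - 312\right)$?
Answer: $5373$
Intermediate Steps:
$E{\left(Y \right)} = \left(-312 + Y\right) \left(-86 + Y\right)$ ($E{\left(Y \right)} = \left(-86 + Y\right) \left(-312 + Y\right) = \left(-312 + Y\right) \left(-86 + Y\right)$)
$- E{\left(113 \right)} = - (26832 + 113^{2} - 44974) = - (26832 + 12769 - 44974) = \left(-1\right) \left(-5373\right) = 5373$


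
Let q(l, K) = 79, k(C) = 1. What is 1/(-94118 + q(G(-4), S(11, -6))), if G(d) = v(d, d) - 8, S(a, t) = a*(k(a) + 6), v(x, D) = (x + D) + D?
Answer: -1/94039 ≈ -1.0634e-5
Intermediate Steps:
v(x, D) = x + 2*D (v(x, D) = (D + x) + D = x + 2*D)
S(a, t) = 7*a (S(a, t) = a*(1 + 6) = a*7 = 7*a)
G(d) = -8 + 3*d (G(d) = (d + 2*d) - 8 = 3*d - 8 = -8 + 3*d)
1/(-94118 + q(G(-4), S(11, -6))) = 1/(-94118 + 79) = 1/(-94039) = -1/94039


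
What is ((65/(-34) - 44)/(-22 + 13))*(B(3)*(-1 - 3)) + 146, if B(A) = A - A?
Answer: 146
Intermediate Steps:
B(A) = 0
((65/(-34) - 44)/(-22 + 13))*(B(3)*(-1 - 3)) + 146 = ((65/(-34) - 44)/(-22 + 13))*(0*(-1 - 3)) + 146 = ((65*(-1/34) - 44)/(-9))*(0*(-4)) + 146 = ((-65/34 - 44)*(-⅑))*0 + 146 = -1561/34*(-⅑)*0 + 146 = (1561/306)*0 + 146 = 0 + 146 = 146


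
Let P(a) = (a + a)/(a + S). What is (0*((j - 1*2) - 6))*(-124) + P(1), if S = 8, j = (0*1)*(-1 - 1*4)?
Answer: 2/9 ≈ 0.22222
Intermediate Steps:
j = 0 (j = 0*(-1 - 4) = 0*(-5) = 0)
P(a) = 2*a/(8 + a) (P(a) = (a + a)/(a + 8) = (2*a)/(8 + a) = 2*a/(8 + a))
(0*((j - 1*2) - 6))*(-124) + P(1) = (0*((0 - 1*2) - 6))*(-124) + 2*1/(8 + 1) = (0*((0 - 2) - 6))*(-124) + 2*1/9 = (0*(-2 - 6))*(-124) + 2*1*(⅑) = (0*(-8))*(-124) + 2/9 = 0*(-124) + 2/9 = 0 + 2/9 = 2/9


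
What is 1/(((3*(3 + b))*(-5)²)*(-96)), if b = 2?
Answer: -1/36000 ≈ -2.7778e-5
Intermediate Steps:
1/(((3*(3 + b))*(-5)²)*(-96)) = 1/(((3*(3 + 2))*(-5)²)*(-96)) = 1/(((3*5)*25)*(-96)) = 1/((15*25)*(-96)) = 1/(375*(-96)) = 1/(-36000) = -1/36000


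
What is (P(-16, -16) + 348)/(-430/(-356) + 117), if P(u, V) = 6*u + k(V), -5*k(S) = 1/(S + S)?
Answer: 3588569/1683280 ≈ 2.1319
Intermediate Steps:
k(S) = -1/(10*S) (k(S) = -1/(5*(S + S)) = -1/(2*S)/5 = -1/(10*S))
P(u, V) = 6*u - 1/(10*V)
(P(-16, -16) + 348)/(-430/(-356) + 117) = ((6*(-16) - ⅒/(-16)) + 348)/(-430/(-356) + 117) = ((-96 - ⅒*(-1/16)) + 348)/(-430*(-1/356) + 117) = ((-96 + 1/160) + 348)/(215/178 + 117) = (-15359/160 + 348)/(21041/178) = (40321/160)*(178/21041) = 3588569/1683280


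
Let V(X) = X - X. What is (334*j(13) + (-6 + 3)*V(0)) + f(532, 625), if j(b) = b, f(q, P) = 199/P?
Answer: 2713949/625 ≈ 4342.3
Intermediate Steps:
V(X) = 0
(334*j(13) + (-6 + 3)*V(0)) + f(532, 625) = (334*13 + (-6 + 3)*0) + 199/625 = (4342 - 3*0) + 199*(1/625) = (4342 + 0) + 199/625 = 4342 + 199/625 = 2713949/625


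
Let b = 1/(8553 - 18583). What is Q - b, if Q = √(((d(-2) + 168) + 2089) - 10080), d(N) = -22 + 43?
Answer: 1/10030 + I*√7802 ≈ 9.9701e-5 + 88.329*I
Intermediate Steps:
d(N) = 21
b = -1/10030 (b = 1/(-10030) = -1/10030 ≈ -9.9701e-5)
Q = I*√7802 (Q = √(((21 + 168) + 2089) - 10080) = √((189 + 2089) - 10080) = √(2278 - 10080) = √(-7802) = I*√7802 ≈ 88.329*I)
Q - b = I*√7802 - 1*(-1/10030) = I*√7802 + 1/10030 = 1/10030 + I*√7802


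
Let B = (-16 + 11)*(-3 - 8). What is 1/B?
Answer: 1/55 ≈ 0.018182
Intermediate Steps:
B = 55 (B = -5*(-11) = 55)
1/B = 1/55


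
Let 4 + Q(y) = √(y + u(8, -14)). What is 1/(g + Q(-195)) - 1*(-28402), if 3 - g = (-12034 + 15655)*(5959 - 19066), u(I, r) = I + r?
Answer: 63975332728259421480/2252493934519117 - I*√201/2252493934519117 ≈ 28402.0 - 6.2941e-15*I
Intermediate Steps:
g = 47460450 (g = 3 - (-12034 + 15655)*(5959 - 19066) = 3 - 3621*(-13107) = 3 - 1*(-47460447) = 3 + 47460447 = 47460450)
Q(y) = -4 + √(-6 + y) (Q(y) = -4 + √(y + (8 - 14)) = -4 + √(y - 6) = -4 + √(-6 + y))
1/(g + Q(-195)) - 1*(-28402) = 1/(47460450 + (-4 + √(-6 - 195))) - 1*(-28402) = 1/(47460450 + (-4 + √(-201))) + 28402 = 1/(47460450 + (-4 + I*√201)) + 28402 = 1/(47460446 + I*√201) + 28402 = 28402 + 1/(47460446 + I*√201)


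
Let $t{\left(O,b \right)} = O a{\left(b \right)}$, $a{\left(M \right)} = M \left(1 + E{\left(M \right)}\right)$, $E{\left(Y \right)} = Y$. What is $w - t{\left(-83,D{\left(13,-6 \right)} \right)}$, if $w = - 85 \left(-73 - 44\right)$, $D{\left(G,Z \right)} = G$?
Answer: $25051$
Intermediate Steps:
$a{\left(M \right)} = M \left(1 + M\right)$
$t{\left(O,b \right)} = O b \left(1 + b\right)$
$w = 9945$ ($w = \left(-85\right) \left(-117\right) = 9945$)
$w - t{\left(-83,D{\left(13,-6 \right)} \right)} = 9945 - \left(-83\right) 13 \left(1 + 13\right) = 9945 - \left(-83\right) 13 \cdot 14 = 9945 - -15106 = 9945 + 15106 = 25051$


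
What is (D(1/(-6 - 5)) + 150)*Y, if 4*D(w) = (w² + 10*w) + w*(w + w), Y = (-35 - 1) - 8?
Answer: -72493/11 ≈ -6590.3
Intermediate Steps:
Y = -44 (Y = -36 - 8 = -44)
D(w) = 3*w²/4 + 5*w/2 (D(w) = ((w² + 10*w) + w*(w + w))/4 = ((w² + 10*w) + w*(2*w))/4 = ((w² + 10*w) + 2*w²)/4 = (3*w² + 10*w)/4 = 3*w²/4 + 5*w/2)
(D(1/(-6 - 5)) + 150)*Y = ((10 + 3/(-6 - 5))/(4*(-6 - 5)) + 150)*(-44) = ((¼)*(10 + 3/(-11))/(-11) + 150)*(-44) = ((¼)*(-1/11)*(10 + 3*(-1/11)) + 150)*(-44) = ((¼)*(-1/11)*(10 - 3/11) + 150)*(-44) = ((¼)*(-1/11)*(107/11) + 150)*(-44) = (-107/484 + 150)*(-44) = (72493/484)*(-44) = -72493/11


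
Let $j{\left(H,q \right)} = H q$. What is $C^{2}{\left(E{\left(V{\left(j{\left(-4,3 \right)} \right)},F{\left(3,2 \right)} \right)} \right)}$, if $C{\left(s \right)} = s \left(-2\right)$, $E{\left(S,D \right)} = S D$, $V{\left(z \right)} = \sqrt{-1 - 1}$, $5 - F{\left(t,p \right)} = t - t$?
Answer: $-200$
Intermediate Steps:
$F{\left(t,p \right)} = 5$ ($F{\left(t,p \right)} = 5 - \left(t - t\right) = 5 - 0 = 5 + 0 = 5$)
$V{\left(z \right)} = i \sqrt{2}$ ($V{\left(z \right)} = \sqrt{-2} = i \sqrt{2}$)
$E{\left(S,D \right)} = D S$
$C{\left(s \right)} = - 2 s$
$C^{2}{\left(E{\left(V{\left(j{\left(-4,3 \right)} \right)},F{\left(3,2 \right)} \right)} \right)} = \left(- 2 \cdot 5 i \sqrt{2}\right)^{2} = \left(- 10 i \sqrt{2}\right)^{2} = -200$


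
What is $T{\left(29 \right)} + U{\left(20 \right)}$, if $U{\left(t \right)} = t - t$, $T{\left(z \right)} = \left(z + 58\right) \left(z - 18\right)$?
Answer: $957$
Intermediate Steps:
$T{\left(z \right)} = \left(-18 + z\right) \left(58 + z\right)$ ($T{\left(z \right)} = \left(58 + z\right) \left(-18 + z\right) = \left(-18 + z\right) \left(58 + z\right)$)
$U{\left(t \right)} = 0$
$T{\left(29 \right)} + U{\left(20 \right)} = \left(-1044 + 29^{2} + 40 \cdot 29\right) + 0 = \left(-1044 + 841 + 1160\right) + 0 = 957 + 0 = 957$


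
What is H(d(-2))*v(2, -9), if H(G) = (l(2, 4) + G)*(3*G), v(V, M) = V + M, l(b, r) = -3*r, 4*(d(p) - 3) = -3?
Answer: 7371/16 ≈ 460.69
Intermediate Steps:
d(p) = 9/4 (d(p) = 3 + (¼)*(-3) = 3 - ¾ = 9/4)
v(V, M) = M + V
H(G) = 3*G*(-12 + G) (H(G) = (-3*4 + G)*(3*G) = (-12 + G)*(3*G) = 3*G*(-12 + G))
H(d(-2))*v(2, -9) = (3*(9/4)*(-12 + 9/4))*(-9 + 2) = (3*(9/4)*(-39/4))*(-7) = -1053/16*(-7) = 7371/16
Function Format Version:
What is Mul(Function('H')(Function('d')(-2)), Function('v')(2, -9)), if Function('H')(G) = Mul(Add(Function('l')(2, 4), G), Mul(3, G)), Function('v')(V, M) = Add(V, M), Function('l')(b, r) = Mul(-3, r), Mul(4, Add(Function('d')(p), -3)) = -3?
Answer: Rational(7371, 16) ≈ 460.69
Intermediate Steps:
Function('d')(p) = Rational(9, 4) (Function('d')(p) = Add(3, Mul(Rational(1, 4), -3)) = Add(3, Rational(-3, 4)) = Rational(9, 4))
Function('v')(V, M) = Add(M, V)
Function('H')(G) = Mul(3, G, Add(-12, G)) (Function('H')(G) = Mul(Add(Mul(-3, 4), G), Mul(3, G)) = Mul(Add(-12, G), Mul(3, G)) = Mul(3, G, Add(-12, G)))
Mul(Function('H')(Function('d')(-2)), Function('v')(2, -9)) = Mul(Mul(3, Rational(9, 4), Add(-12, Rational(9, 4))), Add(-9, 2)) = Mul(Mul(3, Rational(9, 4), Rational(-39, 4)), -7) = Mul(Rational(-1053, 16), -7) = Rational(7371, 16)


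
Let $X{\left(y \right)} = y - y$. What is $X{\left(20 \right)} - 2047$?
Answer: $-2047$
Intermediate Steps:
$X{\left(y \right)} = 0$
$X{\left(20 \right)} - 2047 = 0 - 2047 = -2047$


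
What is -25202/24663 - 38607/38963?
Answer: -1934109967/960944469 ≈ -2.0127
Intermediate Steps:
-25202/24663 - 38607/38963 = -1934109967/960944469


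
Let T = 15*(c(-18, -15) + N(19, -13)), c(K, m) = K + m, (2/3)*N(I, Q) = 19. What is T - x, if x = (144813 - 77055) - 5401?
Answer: -124849/2 ≈ -62425.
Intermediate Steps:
N(I, Q) = 57/2 (N(I, Q) = (3/2)*19 = 57/2)
T = -135/2 (T = 15*((-18 - 15) + 57/2) = 15*(-33 + 57/2) = 15*(-9/2) = -135/2 ≈ -67.500)
x = 62357 (x = 67758 - 5401 = 62357)
T - x = -135/2 - 1*62357 = -135/2 - 62357 = -124849/2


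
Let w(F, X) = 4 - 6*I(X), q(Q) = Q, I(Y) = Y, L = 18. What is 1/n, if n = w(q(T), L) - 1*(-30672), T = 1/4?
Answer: 1/30568 ≈ 3.2714e-5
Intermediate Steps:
T = ¼ ≈ 0.25000
w(F, X) = 4 - 6*X
n = 30568 (n = (4 - 6*18) - 1*(-30672) = (4 - 108) + 30672 = -104 + 30672 = 30568)
1/n = 1/30568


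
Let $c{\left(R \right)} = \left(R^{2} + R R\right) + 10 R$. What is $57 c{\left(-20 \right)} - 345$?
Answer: $33855$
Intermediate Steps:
$c{\left(R \right)} = 2 R^{2} + 10 R$ ($c{\left(R \right)} = \left(R^{2} + R^{2}\right) + 10 R = 2 R^{2} + 10 R$)
$57 c{\left(-20 \right)} - 345 = 57 \cdot 2 \left(-20\right) \left(5 - 20\right) - 345 = 57 \cdot 2 \left(-20\right) \left(-15\right) - 345 = 57 \cdot 600 - 345 = 34200 - 345 = 33855$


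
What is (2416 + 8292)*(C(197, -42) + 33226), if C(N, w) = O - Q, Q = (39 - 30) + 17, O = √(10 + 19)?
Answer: 355505600 + 10708*√29 ≈ 3.5556e+8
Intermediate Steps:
O = √29 ≈ 5.3852
Q = 26 (Q = 9 + 17 = 26)
C(N, w) = -26 + √29 (C(N, w) = √29 - 1*26 = √29 - 26 = -26 + √29)
(2416 + 8292)*(C(197, -42) + 33226) = (2416 + 8292)*((-26 + √29) + 33226) = 10708*(33200 + √29) = 355505600 + 10708*√29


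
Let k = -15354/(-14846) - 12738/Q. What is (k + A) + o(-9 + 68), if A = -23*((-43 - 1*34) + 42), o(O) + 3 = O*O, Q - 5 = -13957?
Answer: 221886769823/51782848 ≈ 4284.9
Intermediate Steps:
Q = -13952 (Q = 5 - 13957 = -13952)
o(O) = -3 + O**2 (o(O) = -3 + O*O = -3 + O**2)
k = 100831839/51782848 (k = -15354/(-14846) - 12738/(-13952) = -15354*(-1/14846) - 12738*(-1/13952) = 7677/7423 + 6369/6976 = 100831839/51782848 ≈ 1.9472)
A = 805 (A = -23*((-43 - 34) + 42) = -23*(-77 + 42) = -23*(-35) = 805)
(k + A) + o(-9 + 68) = (100831839/51782848 + 805) + (-3 + (-9 + 68)**2) = 41786024479/51782848 + (-3 + 59**2) = 41786024479/51782848 + (-3 + 3481) = 41786024479/51782848 + 3478 = 221886769823/51782848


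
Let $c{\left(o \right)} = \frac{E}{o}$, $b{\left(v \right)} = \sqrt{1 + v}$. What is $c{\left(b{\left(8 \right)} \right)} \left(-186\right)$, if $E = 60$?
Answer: $-3720$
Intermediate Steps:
$c{\left(o \right)} = \frac{60}{o}$
$c{\left(b{\left(8 \right)} \right)} \left(-186\right) = \frac{60}{\sqrt{1 + 8}} \left(-186\right) = \frac{60}{\sqrt{9}} \left(-186\right) = \frac{60}{3} \left(-186\right) = 60 \cdot \frac{1}{3} \left(-186\right) = 20 \left(-186\right) = -3720$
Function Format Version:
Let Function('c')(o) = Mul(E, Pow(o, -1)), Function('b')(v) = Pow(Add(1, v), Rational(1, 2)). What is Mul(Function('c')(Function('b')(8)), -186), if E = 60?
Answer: -3720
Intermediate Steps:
Function('c')(o) = Mul(60, Pow(o, -1))
Mul(Function('c')(Function('b')(8)), -186) = Mul(Mul(60, Pow(Pow(Add(1, 8), Rational(1, 2)), -1)), -186) = Mul(Mul(60, Pow(Pow(9, Rational(1, 2)), -1)), -186) = Mul(Mul(60, Pow(3, -1)), -186) = Mul(Mul(60, Rational(1, 3)), -186) = Mul(20, -186) = -3720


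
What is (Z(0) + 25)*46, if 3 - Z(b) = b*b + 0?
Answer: 1288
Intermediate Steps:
Z(b) = 3 - b² (Z(b) = 3 - (b*b + 0) = 3 - (b² + 0) = 3 - b²)
(Z(0) + 25)*46 = ((3 - 1*0²) + 25)*46 = ((3 - 1*0) + 25)*46 = ((3 + 0) + 25)*46 = (3 + 25)*46 = 28*46 = 1288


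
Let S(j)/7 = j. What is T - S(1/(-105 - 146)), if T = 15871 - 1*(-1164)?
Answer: 4275792/251 ≈ 17035.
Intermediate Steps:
S(j) = 7*j
T = 17035 (T = 15871 + 1164 = 17035)
T - S(1/(-105 - 146)) = 17035 - 7/(-105 - 146) = 17035 - 7/(-251) = 17035 - 7*(-1)/251 = 17035 - 1*(-7/251) = 17035 + 7/251 = 4275792/251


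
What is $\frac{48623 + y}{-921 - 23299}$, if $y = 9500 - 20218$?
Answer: $- \frac{1083}{692} \approx -1.565$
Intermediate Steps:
$y = -10718$
$\frac{48623 + y}{-921 - 23299} = \frac{48623 - 10718}{-921 - 23299} = \frac{37905}{-24220} = 37905 \left(- \frac{1}{24220}\right) = - \frac{1083}{692}$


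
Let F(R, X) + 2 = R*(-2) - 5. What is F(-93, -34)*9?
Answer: 1611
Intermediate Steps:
F(R, X) = -7 - 2*R (F(R, X) = -2 + (R*(-2) - 5) = -2 + (-2*R - 5) = -2 + (-5 - 2*R) = -7 - 2*R)
F(-93, -34)*9 = (-7 - 2*(-93))*9 = (-7 + 186)*9 = 179*9 = 1611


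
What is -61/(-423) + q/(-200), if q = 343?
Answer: -132889/84600 ≈ -1.5708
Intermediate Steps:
-61/(-423) + q/(-200) = -61/(-423) + 343/(-200) = -61*(-1/423) + 343*(-1/200) = 61/423 - 343/200 = -132889/84600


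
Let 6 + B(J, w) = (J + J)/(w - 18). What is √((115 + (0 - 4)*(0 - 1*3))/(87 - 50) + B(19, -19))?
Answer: I*√4921/37 ≈ 1.8959*I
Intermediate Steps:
B(J, w) = -6 + 2*J/(-18 + w) (B(J, w) = -6 + (J + J)/(w - 18) = -6 + (2*J)/(-18 + w) = -6 + 2*J/(-18 + w))
√((115 + (0 - 4)*(0 - 1*3))/(87 - 50) + B(19, -19)) = √((115 + (0 - 4)*(0 - 1*3))/(87 - 50) + 2*(54 + 19 - 3*(-19))/(-18 - 19)) = √((115 - 4*(0 - 3))/37 + 2*(54 + 19 + 57)/(-37)) = √((115 - 4*(-3))*(1/37) + 2*(-1/37)*130) = √((115 + 12)*(1/37) - 260/37) = √(127*(1/37) - 260/37) = √(127/37 - 260/37) = √(-133/37) = I*√4921/37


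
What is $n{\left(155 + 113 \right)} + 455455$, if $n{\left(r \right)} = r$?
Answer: $455723$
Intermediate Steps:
$n{\left(155 + 113 \right)} + 455455 = \left(155 + 113\right) + 455455 = 268 + 455455 = 455723$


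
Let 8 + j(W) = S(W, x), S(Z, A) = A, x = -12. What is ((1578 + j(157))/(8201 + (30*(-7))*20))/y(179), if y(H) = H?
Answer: 1558/716179 ≈ 0.0021754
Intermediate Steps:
j(W) = -20 (j(W) = -8 - 12 = -20)
((1578 + j(157))/(8201 + (30*(-7))*20))/y(179) = ((1578 - 20)/(8201 + (30*(-7))*20))/179 = (1558/(8201 - 210*20))*(1/179) = (1558/(8201 - 4200))*(1/179) = (1558/4001)*(1/179) = 1558/716179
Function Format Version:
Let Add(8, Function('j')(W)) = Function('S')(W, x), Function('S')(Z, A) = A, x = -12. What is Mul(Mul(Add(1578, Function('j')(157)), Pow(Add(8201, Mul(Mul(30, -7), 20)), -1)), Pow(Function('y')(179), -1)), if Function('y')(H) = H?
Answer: Rational(1558, 716179) ≈ 0.0021754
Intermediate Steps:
Function('j')(W) = -20 (Function('j')(W) = Add(-8, -12) = -20)
Mul(Mul(Add(1578, Function('j')(157)), Pow(Add(8201, Mul(Mul(30, -7), 20)), -1)), Pow(Function('y')(179), -1)) = Mul(Mul(Add(1578, -20), Pow(Add(8201, Mul(Mul(30, -7), 20)), -1)), Pow(179, -1)) = Mul(Mul(1558, Pow(Add(8201, Mul(-210, 20)), -1)), Rational(1, 179)) = Mul(Mul(1558, Pow(Add(8201, -4200), -1)), Rational(1, 179)) = Mul(Mul(1558, Pow(4001, -1)), Rational(1, 179)) = Mul(Mul(1558, Rational(1, 4001)), Rational(1, 179)) = Mul(Rational(1558, 4001), Rational(1, 179)) = Rational(1558, 716179)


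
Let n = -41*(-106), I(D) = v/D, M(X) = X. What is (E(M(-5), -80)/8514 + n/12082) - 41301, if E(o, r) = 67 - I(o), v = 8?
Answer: -10621092369697/257165370 ≈ -41301.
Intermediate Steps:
I(D) = 8/D
E(o, r) = 67 - 8/o
n = 4346
(E(M(-5), -80)/8514 + n/12082) - 41301 = ((67 - 8/(-5))/8514 + 4346/12082) - 41301 = ((67 - 8*(-1/5))*(1/8514) + 4346*(1/12082)) - 41301 = ((67 + 8/5)*(1/8514) + 2173/6041) - 41301 = ((343/5)*(1/8514) + 2173/6041) - 41301 = (343/42570 + 2173/6041) - 41301 = 94576673/257165370 - 41301 = -10621092369697/257165370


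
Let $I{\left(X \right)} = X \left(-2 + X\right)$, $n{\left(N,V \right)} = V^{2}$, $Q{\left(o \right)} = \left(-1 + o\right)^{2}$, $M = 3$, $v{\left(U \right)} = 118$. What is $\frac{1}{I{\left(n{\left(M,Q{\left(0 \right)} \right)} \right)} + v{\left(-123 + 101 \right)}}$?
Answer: $\frac{1}{117} \approx 0.008547$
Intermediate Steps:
$\frac{1}{I{\left(n{\left(M,Q{\left(0 \right)} \right)} \right)} + v{\left(-123 + 101 \right)}} = \frac{1}{\left(\left(-1 + 0\right)^{2}\right)^{2} \left(-2 + \left(\left(-1 + 0\right)^{2}\right)^{2}\right) + 118} = \frac{1}{\left(\left(-1\right)^{2}\right)^{2} \left(-2 + \left(\left(-1\right)^{2}\right)^{2}\right) + 118} = \frac{1}{1^{2} \left(-2 + 1^{2}\right) + 118} = \frac{1}{1 \left(-2 + 1\right) + 118} = \frac{1}{1 \left(-1\right) + 118} = \frac{1}{-1 + 118} = \frac{1}{117}$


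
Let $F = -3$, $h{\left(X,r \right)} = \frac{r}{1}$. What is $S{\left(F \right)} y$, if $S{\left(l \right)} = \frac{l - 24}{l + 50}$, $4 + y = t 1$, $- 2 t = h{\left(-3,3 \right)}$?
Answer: $\frac{297}{94} \approx 3.1596$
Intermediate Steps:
$h{\left(X,r \right)} = r$ ($h{\left(X,r \right)} = r 1 = r$)
$t = - \frac{3}{2}$ ($t = \left(- \frac{1}{2}\right) 3 = - \frac{3}{2} \approx -1.5$)
$y = - \frac{11}{2}$ ($y = -4 - \frac{3}{2} = - \frac{11}{2} \approx -5.5$)
$S{\left(l \right)} = \frac{-24 + l}{50 + l}$
$S{\left(F \right)} y = \frac{-24 - 3}{50 - 3} \left(- \frac{11}{2}\right) = \frac{1}{47} \left(-27\right) \left(- \frac{11}{2}\right) = \left(- \frac{27}{47}\right) \left(- \frac{11}{2}\right) = \frac{297}{94}$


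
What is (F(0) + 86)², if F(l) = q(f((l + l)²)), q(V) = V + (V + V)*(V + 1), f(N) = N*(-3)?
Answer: 7396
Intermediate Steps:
f(N) = -3*N
q(V) = V + 2*V*(1 + V) (q(V) = V + (2*V)*(1 + V) = V + 2*V*(1 + V))
F(l) = -12*l²*(3 - 24*l²) (F(l) = (-3*(l + l)²)*(3 + 2*(-3*(l + l)²)) = (-3*4*l²)*(3 + 2*(-3*4*l²)) = (-12*l²)*(3 + 2*(-12*l²)) = (-12*l²)*(3 - 24*l²) = -12*l²*(3 - 24*l²))
(F(0) + 86)² = (0²*(-36 + 288*0²) + 86)² = (0*(-36 + 288*0) + 86)² = (0*(-36 + 0) + 86)² = (0*(-36) + 86)² = (0 + 86)² = 86² = 7396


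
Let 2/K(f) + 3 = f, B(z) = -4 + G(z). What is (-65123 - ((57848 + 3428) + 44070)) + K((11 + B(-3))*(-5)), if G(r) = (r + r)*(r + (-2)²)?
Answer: -681877/4 ≈ -1.7047e+5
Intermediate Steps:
G(r) = 2*r*(4 + r) (G(r) = (2*r)*(r + 4) = (2*r)*(4 + r) = 2*r*(4 + r))
B(z) = -4 + 2*z*(4 + z)
K(f) = 2/(-3 + f)
(-65123 - ((57848 + 3428) + 44070)) + K((11 + B(-3))*(-5)) = (-65123 - ((57848 + 3428) + 44070)) + 2/(-3 + (11 + (-4 + 2*(-3)*(4 - 3)))*(-5)) = (-65123 - (61276 + 44070)) + 2/(-3 + (11 + (-4 + 2*(-3)*1))*(-5)) = (-65123 - 1*105346) + 2/(-3 + (11 + (-4 - 6))*(-5)) = (-65123 - 105346) + 2/(-3 + (11 - 10)*(-5)) = -170469 + 2/(-3 + 1*(-5)) = -170469 + 2/(-3 - 5) = -170469 + 2/(-8) = -170469 + 2*(-⅛) = -170469 - ¼ = -681877/4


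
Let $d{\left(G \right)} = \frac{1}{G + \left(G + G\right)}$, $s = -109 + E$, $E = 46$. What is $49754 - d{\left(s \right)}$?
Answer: $\frac{9403507}{189} \approx 49754.0$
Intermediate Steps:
$s = -63$ ($s = -109 + 46 = -63$)
$d{\left(G \right)} = \frac{1}{3 G}$ ($d{\left(G \right)} = \frac{1}{G + 2 G} = \frac{1}{3 G}$)
$49754 - d{\left(s \right)} = 49754 - \frac{1}{3 \left(-63\right)} = 49754 - \frac{1}{3} \left(- \frac{1}{63}\right) = 49754 - - \frac{1}{189} = 49754 + \frac{1}{189} = \frac{9403507}{189}$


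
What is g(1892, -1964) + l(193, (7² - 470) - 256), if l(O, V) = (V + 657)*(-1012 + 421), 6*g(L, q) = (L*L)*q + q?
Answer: -3515195570/3 ≈ -1.1717e+9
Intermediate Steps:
g(L, q) = q/6 + q*L²/6 (g(L, q) = ((L*L)*q + q)/6 = (L²*q + q)/6 = (q*L² + q)/6 = (q + q*L²)/6 = q/6 + q*L²/6)
l(O, V) = -388287 - 591*V (l(O, V) = (657 + V)*(-591) = -388287 - 591*V)
g(1892, -1964) + l(193, (7² - 470) - 256) = (⅙)*(-1964)*(1 + 1892²) + (-388287 - 591*((7² - 470) - 256)) = (⅙)*(-1964)*(1 + 3579664) + (-388287 - 591*((49 - 470) - 256)) = (⅙)*(-1964)*3579665 + (-388287 - 591*(-421 - 256)) = -3515231030/3 + (-388287 - 591*(-677)) = -3515231030/3 + (-388287 + 400107) = -3515231030/3 + 11820 = -3515195570/3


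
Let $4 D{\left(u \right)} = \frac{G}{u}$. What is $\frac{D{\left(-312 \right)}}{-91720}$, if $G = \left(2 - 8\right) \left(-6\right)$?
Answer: $\frac{3}{9538880} \approx 3.145 \cdot 10^{-7}$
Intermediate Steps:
$G = 36$ ($G = \left(-6\right) \left(-6\right) = 36$)
$D{\left(u \right)} = \frac{9}{u}$ ($D{\left(u \right)} = \frac{36 \frac{1}{u}}{4} = \frac{9}{u}$)
$\frac{D{\left(-312 \right)}}{-91720} = \frac{9 \frac{1}{-312}}{-91720} = 9 \left(- \frac{1}{312}\right) \left(- \frac{1}{91720}\right) = \left(- \frac{3}{104}\right) \left(- \frac{1}{91720}\right) = \frac{3}{9538880}$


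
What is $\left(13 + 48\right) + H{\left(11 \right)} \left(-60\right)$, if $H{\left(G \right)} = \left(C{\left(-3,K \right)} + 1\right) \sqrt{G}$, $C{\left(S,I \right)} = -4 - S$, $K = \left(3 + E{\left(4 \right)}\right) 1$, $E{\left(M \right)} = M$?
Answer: $61$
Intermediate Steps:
$K = 7$ ($K = \left(3 + 4\right) 1 = 7 \cdot 1 = 7$)
$H{\left(G \right)} = 0$ ($H{\left(G \right)} = \left(\left(-4 - -3\right) + 1\right) \sqrt{G} = \left(\left(-4 + 3\right) + 1\right) \sqrt{G} = \left(-1 + 1\right) \sqrt{G} = 0 \sqrt{G} = 0$)
$\left(13 + 48\right) + H{\left(11 \right)} \left(-60\right) = \left(13 + 48\right) + 0 \left(-60\right) = 61 + 0 = 61$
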